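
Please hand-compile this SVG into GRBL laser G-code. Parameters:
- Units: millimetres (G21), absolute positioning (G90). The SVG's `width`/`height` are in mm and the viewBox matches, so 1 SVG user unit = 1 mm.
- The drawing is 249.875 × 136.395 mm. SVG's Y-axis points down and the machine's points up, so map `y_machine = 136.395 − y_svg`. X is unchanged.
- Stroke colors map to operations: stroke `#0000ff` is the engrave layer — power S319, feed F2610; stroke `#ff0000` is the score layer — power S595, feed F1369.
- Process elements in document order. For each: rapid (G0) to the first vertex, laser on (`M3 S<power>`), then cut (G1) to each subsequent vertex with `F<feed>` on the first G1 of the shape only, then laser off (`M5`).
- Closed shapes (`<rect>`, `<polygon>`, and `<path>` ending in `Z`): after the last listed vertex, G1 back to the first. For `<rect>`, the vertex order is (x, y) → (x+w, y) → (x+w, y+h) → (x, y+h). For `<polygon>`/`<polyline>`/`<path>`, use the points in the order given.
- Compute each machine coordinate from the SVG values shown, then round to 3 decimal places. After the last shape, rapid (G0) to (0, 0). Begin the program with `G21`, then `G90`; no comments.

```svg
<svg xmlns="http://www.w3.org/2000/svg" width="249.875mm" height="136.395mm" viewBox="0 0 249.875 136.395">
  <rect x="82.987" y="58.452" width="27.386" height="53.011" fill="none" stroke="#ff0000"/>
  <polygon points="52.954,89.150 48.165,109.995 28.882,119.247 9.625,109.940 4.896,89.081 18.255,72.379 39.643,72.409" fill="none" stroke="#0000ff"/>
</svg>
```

Since the viewBox matches the mm dimensions, user units are millimetres directly. The only transform is the Y-flip y_m = 136.395 − y_svg.

Shape 1 is a rectangle drawn with `<rect>`. Its stroke #ff0000 means score at S595, F1369. After flipping Y the toolpath is (82.987,77.943) → (110.373,77.943) → (110.373,24.932) → (82.987,24.932) → (82.987,77.943), returning to the start.

Shape 2 is a regular polygon drawn with `<polygon>`. Its stroke #0000ff means engrave at S319, F2610. After flipping Y the toolpath is (52.954,47.245) → (48.165,26.400) → (28.882,17.148) → (9.625,26.455) → (4.896,47.314) → (18.255,64.016) → (39.643,63.986) → (52.954,47.245), returning to the start.

G21
G90
G0 X82.987 Y77.943
M3 S595
G1 X110.373 Y77.943 F1369
G1 X110.373 Y24.932
G1 X82.987 Y24.932
G1 X82.987 Y77.943
M5
G0 X52.954 Y47.245
M3 S319
G1 X48.165 Y26.400 F2610
G1 X28.882 Y17.148
G1 X9.625 Y26.455
G1 X4.896 Y47.314
G1 X18.255 Y64.016
G1 X39.643 Y63.986
G1 X52.954 Y47.245
M5
G0 X0.000 Y0.000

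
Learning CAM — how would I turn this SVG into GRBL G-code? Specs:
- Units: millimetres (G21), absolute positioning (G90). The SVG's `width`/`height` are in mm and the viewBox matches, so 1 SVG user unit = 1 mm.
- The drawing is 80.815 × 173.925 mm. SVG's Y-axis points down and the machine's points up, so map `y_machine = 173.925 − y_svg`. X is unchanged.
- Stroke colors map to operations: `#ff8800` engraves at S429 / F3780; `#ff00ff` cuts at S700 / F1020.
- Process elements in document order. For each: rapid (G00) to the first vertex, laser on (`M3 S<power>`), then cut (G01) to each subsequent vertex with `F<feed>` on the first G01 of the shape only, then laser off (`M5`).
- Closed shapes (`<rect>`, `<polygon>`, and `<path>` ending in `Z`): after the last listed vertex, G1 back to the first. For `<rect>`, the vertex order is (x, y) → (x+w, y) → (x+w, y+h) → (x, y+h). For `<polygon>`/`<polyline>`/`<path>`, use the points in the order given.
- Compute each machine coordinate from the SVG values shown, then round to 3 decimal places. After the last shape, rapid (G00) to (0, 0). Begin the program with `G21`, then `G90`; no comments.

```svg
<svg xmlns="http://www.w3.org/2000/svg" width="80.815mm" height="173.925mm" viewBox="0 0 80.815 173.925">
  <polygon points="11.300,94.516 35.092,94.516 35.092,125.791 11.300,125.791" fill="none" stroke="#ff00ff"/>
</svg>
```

viewBox `0 0 80.815 173.925` with mm width/height → 1 unit = 1 mm. Flip: y_m = 173.925 − y_svg.

**Shape 1** — `<polygon>` rectangle, stroke `#ff00ff` → cut (S700, F1020). Machine vertices: (11.300,79.409) → (35.092,79.409) → (35.092,48.134) → (11.300,48.134) → (11.300,79.409). Closed: final G1 returns to the first vertex.

G21
G90
G00 X11.300 Y79.409
M3 S700
G01 X35.092 Y79.409 F1020
G01 X35.092 Y48.134
G01 X11.300 Y48.134
G01 X11.300 Y79.409
M5
G00 X0.000 Y0.000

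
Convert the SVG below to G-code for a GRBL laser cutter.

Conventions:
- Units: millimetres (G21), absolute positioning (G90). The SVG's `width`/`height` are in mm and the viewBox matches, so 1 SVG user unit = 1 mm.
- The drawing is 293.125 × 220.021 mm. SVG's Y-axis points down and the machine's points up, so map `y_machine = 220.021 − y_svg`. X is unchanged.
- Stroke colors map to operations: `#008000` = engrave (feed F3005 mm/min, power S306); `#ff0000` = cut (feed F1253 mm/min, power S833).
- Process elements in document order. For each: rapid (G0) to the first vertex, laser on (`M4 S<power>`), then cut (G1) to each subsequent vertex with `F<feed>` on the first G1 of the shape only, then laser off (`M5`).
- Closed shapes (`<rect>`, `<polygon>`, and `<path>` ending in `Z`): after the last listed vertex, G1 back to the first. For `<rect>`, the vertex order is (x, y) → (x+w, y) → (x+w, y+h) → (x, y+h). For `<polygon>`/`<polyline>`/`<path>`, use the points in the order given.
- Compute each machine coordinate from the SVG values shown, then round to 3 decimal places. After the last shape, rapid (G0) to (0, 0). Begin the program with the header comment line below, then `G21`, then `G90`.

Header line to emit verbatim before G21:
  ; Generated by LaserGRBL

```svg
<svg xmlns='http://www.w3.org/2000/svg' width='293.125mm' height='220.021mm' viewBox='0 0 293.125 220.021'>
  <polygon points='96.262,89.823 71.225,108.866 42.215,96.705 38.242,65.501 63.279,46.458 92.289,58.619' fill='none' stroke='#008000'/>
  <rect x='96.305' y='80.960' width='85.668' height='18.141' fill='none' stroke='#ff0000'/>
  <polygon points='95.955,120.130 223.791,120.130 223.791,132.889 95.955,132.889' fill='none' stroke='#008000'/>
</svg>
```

1 u = 1 mm; y_m = 220.021 − y.

[1] `<polygon>` regular polygon, #008000→engrave S306 F3005: (96.262,130.198) → (71.225,111.155) → (42.215,123.316) → (38.242,154.520) → (63.279,173.563) → (92.289,161.402) → (96.262,130.198) (closed)

[2] `<rect>` rectangle, #ff0000→cut S833 F1253: (96.305,139.061) → (181.973,139.061) → (181.973,120.920) → (96.305,120.920) → (96.305,139.061) (closed)

[3] `<polygon>` rectangle, #008000→engrave S306 F3005: (95.955,99.891) → (223.791,99.891) → (223.791,87.132) → (95.955,87.132) → (95.955,99.891) (closed)

; Generated by LaserGRBL
G21
G90
G0 X96.262 Y130.198
M4 S306
G1 X71.225 Y111.155 F3005
G1 X42.215 Y123.316
G1 X38.242 Y154.520
G1 X63.279 Y173.563
G1 X92.289 Y161.402
G1 X96.262 Y130.198
M5
G0 X96.305 Y139.061
M4 S833
G1 X181.973 Y139.061 F1253
G1 X181.973 Y120.920
G1 X96.305 Y120.920
G1 X96.305 Y139.061
M5
G0 X95.955 Y99.891
M4 S306
G1 X223.791 Y99.891 F3005
G1 X223.791 Y87.132
G1 X95.955 Y87.132
G1 X95.955 Y99.891
M5
G0 X0.000 Y0.000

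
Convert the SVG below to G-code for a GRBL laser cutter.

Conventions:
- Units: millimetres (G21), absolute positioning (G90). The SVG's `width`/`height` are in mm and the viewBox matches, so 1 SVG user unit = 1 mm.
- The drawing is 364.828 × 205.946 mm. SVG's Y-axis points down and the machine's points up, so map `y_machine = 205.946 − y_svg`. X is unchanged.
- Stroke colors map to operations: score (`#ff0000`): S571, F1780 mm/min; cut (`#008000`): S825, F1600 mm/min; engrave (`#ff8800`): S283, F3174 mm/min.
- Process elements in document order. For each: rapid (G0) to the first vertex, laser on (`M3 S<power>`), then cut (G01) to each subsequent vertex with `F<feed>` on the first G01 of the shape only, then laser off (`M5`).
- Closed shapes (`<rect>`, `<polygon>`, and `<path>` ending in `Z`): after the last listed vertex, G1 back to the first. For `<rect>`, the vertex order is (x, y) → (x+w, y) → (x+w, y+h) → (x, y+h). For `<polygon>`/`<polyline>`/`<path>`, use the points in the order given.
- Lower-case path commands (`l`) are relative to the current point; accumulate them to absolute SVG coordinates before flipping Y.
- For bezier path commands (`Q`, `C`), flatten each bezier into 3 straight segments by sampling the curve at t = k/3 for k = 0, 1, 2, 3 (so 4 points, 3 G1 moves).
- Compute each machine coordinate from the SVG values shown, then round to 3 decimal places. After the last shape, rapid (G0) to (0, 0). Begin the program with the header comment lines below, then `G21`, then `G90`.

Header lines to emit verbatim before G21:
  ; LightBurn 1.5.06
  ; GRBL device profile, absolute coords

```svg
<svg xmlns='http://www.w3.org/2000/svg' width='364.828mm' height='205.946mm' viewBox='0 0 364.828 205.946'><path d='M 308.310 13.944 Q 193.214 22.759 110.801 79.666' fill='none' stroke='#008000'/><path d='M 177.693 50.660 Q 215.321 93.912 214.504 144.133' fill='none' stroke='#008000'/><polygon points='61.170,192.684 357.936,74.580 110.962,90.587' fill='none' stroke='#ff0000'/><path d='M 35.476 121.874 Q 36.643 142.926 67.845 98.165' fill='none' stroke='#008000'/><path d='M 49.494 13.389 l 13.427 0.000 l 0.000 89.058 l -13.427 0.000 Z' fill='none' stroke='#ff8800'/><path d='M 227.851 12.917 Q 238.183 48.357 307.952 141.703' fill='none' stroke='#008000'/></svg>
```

; LightBurn 1.5.06
; GRBL device profile, absolute coords
G21
G90
G0 X308.310 Y192.002
M3 S825
G01 X235.211 Y180.782 F1600
G01 X169.374 Y158.874
G01 X110.801 Y126.280
M5
G0 X177.693 Y155.286
M3 S825
G01 X198.507 Y125.677 F1600
G01 X210.777 Y94.519
G01 X214.504 Y61.813
M5
G0 X61.170 Y13.262
M3 S571
G01 X357.936 Y131.366 F1780
G01 X110.962 Y115.359
G01 X61.170 Y13.262
M5
G0 X35.476 Y84.072
M3 S825
G01 X39.591 Y77.350 F1600
G01 X50.381 Y85.253
G01 X67.845 Y107.781
M5
G0 X49.494 Y192.557
M3 S283
G01 X62.921 Y192.557 F3174
G01 X62.921 Y103.499
G01 X49.494 Y103.499
G01 X49.494 Y192.557
M5
G0 X227.851 Y193.029
M3 S825
G01 X241.343 Y162.968 F1600
G01 X268.043 Y120.040
G01 X307.952 Y64.243
M5
G0 X0.000 Y0.000

1 u = 1 mm; y_m = 205.946 − y.

[1] `<path>` quadratic bezier, #008000→cut S825 F1600: (308.310,192.002) → (235.211,180.782) → (169.374,158.874) → (110.801,126.280)

[2] `<path>` quadratic bezier, #008000→cut S825 F1600: (177.693,155.286) → (198.507,125.677) → (210.777,94.519) → (214.504,61.813)

[3] `<polygon>` closed polygon, #ff0000→score S571 F1780: (61.170,13.262) → (357.936,131.366) → (110.962,115.359) → (61.170,13.262) (closed)

[4] `<path>` quadratic bezier, #008000→cut S825 F1600: (35.476,84.072) → (39.591,77.350) → (50.381,85.253) → (67.845,107.781)

[5] `<path>` rectangle, #ff8800→engrave S283 F3174: (49.494,192.557) → (62.921,192.557) → (62.921,103.499) → (49.494,103.499) → (49.494,192.557) (closed)

[6] `<path>` quadratic bezier, #008000→cut S825 F1600: (227.851,193.029) → (241.343,162.968) → (268.043,120.040) → (307.952,64.243)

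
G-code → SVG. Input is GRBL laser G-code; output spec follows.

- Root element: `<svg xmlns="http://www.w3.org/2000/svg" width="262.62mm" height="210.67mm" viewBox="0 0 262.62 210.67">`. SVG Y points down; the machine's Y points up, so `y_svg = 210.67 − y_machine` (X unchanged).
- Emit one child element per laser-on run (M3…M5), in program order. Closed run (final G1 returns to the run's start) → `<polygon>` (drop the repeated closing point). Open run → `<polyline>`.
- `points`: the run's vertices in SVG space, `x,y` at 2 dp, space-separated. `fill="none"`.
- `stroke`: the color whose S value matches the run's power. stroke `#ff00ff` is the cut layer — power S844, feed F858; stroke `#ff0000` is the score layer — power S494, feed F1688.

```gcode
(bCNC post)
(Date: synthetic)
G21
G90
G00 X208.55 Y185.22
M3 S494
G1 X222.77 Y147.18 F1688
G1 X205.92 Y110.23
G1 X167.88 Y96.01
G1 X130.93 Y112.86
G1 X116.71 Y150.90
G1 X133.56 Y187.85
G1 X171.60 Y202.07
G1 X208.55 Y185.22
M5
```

Each laser-on run becomes one SVG element. Flip Y back into SVG space with y_svg = 210.67 − y_machine. Every run uses S494, so all elements get stroke `#ff0000` (score).

Run 1: The run returns to its start, so emit a `<polygon>` with points (Y-flipped): 208.55,25.45 222.77,63.49 205.92,100.44 167.88,114.66 130.93,97.81 116.71,59.77 133.56,22.82 171.60,8.60.

<svg xmlns="http://www.w3.org/2000/svg" width="262.62mm" height="210.67mm" viewBox="0 0 262.62 210.67">
  <polygon points="208.55,25.45 222.77,63.49 205.92,100.44 167.88,114.66 130.93,97.81 116.71,59.77 133.56,22.82 171.60,8.60" fill="none" stroke="#ff0000"/>
</svg>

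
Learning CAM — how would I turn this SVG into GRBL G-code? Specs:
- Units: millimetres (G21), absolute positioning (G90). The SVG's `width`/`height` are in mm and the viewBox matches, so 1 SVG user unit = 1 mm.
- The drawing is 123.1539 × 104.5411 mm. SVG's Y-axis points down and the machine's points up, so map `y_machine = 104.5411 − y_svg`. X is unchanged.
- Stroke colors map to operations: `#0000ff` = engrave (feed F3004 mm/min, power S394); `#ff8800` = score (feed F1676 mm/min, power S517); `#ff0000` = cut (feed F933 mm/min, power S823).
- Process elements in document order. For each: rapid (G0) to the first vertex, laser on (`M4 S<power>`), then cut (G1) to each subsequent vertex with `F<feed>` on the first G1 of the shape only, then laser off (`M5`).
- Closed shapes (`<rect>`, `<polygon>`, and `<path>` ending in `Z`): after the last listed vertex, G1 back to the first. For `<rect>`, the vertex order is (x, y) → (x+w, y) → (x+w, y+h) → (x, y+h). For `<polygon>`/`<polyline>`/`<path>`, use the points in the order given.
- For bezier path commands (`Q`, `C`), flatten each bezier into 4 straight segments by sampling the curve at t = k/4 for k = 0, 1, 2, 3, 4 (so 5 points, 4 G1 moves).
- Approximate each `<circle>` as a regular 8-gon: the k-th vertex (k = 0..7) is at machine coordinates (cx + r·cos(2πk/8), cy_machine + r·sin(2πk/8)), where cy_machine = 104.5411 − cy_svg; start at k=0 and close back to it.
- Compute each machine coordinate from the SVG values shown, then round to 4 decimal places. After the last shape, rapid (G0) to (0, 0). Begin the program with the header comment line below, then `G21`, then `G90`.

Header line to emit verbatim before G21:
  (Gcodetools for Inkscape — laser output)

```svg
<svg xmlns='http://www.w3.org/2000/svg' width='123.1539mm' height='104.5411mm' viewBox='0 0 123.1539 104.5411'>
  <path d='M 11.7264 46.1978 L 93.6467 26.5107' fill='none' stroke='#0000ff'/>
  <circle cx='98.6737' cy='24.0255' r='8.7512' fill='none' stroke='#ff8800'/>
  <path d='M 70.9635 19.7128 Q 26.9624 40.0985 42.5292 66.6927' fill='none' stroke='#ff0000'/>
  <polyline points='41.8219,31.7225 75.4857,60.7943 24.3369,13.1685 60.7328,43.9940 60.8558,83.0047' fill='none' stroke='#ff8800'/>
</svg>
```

viewBox `0 0 123.1539 104.5411` with mm width/height → 1 unit = 1 mm. Flip: y_m = 104.5411 − y_svg.

**Shape 1** — `<path>` line segment, stroke `#0000ff` → engrave (S394, F3004). Machine vertices: (11.7264,58.3433) → (93.6467,78.0304). Open path.

**Shape 2** — `<circle>` circle, stroke `#ff8800` → score (S517, F1676). Machine vertices: (107.4249,80.5156) → (104.8617,86.7036) → (98.6737,89.2668) → (92.4857,86.7036) → (89.9225,80.5156) → (92.4857,74.3276) → (98.6737,71.7644) → (104.8617,74.3276) → (107.4249,80.5156). Closed: final G1 returns to the first vertex.

**Shape 3** — `<path>` quadratic bezier, stroke `#ff0000` → cut (S823, F933). Control points (SVG): P0=(70.9635,19.7128), P1=(26.9624,40.0985), P2=(42.5292,66.6927); sampled at t=k/4. Machine vertices: (70.9635,84.8283) → (52.6859,74.2474) → (41.8544,62.8905) → (38.4688,50.7575) → (42.5292,37.8484). Open path.

**Shape 4** — `<polyline>` open polyline, stroke `#ff8800` → score (S517, F1676). Machine vertices: (41.8219,72.8186) → (75.4857,43.7468) → (24.3369,91.3726) → (60.7328,60.5471) → (60.8558,21.5364). Open path.

(Gcodetools for Inkscape — laser output)
G21
G90
G0 X11.7264 Y58.3433
M4 S394
G1 X93.6467 Y78.0304 F3004
M5
G0 X107.4249 Y80.5156
M4 S517
G1 X104.8617 Y86.7036 F1676
G1 X98.6737 Y89.2668
G1 X92.4857 Y86.7036
G1 X89.9225 Y80.5156
G1 X92.4857 Y74.3276
G1 X98.6737 Y71.7644
G1 X104.8617 Y74.3276
G1 X107.4249 Y80.5156
M5
G0 X70.9635 Y84.8283
M4 S823
G1 X52.6859 Y74.2474 F933
G1 X41.8544 Y62.8905
G1 X38.4688 Y50.7575
G1 X42.5292 Y37.8484
M5
G0 X41.8219 Y72.8186
M4 S517
G1 X75.4857 Y43.7468 F1676
G1 X24.3369 Y91.3726
G1 X60.7328 Y60.5471
G1 X60.8558 Y21.5364
M5
G0 X0.0000 Y0.0000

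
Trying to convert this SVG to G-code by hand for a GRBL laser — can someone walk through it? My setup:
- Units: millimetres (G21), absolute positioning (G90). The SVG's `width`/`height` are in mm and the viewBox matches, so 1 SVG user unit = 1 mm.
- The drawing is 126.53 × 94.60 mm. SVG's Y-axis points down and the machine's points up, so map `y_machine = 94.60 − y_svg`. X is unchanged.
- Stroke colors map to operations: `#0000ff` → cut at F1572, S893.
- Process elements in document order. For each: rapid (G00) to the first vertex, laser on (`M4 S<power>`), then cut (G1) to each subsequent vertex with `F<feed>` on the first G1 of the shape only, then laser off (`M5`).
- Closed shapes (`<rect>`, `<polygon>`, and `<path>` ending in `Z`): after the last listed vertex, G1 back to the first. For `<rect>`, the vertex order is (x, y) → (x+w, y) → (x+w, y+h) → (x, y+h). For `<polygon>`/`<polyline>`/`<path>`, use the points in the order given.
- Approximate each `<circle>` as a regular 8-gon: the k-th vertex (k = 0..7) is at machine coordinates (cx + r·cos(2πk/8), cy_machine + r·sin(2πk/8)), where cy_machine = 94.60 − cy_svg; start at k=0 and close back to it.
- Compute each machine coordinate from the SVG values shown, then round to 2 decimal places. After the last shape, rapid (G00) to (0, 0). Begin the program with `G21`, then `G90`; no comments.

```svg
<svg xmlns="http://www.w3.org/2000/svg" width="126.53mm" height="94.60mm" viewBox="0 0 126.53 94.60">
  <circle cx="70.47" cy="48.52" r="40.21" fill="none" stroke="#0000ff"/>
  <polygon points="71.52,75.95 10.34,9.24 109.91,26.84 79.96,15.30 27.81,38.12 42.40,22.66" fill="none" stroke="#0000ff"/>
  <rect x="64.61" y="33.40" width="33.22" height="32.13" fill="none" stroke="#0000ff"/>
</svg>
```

G21
G90
G00 X110.68 Y46.08
M4 S893
G1 X98.90 Y74.51 F1572
G1 X70.47 Y86.29
G1 X42.04 Y74.51
G1 X30.26 Y46.08
G1 X42.04 Y17.65
G1 X70.47 Y5.87
G1 X98.90 Y17.65
G1 X110.68 Y46.08
M5
G00 X71.52 Y18.65
M4 S893
G1 X10.34 Y85.36 F1572
G1 X109.91 Y67.76
G1 X79.96 Y79.30
G1 X27.81 Y56.48
G1 X42.40 Y71.94
G1 X71.52 Y18.65
M5
G00 X64.61 Y61.20
M4 S893
G1 X97.83 Y61.20 F1572
G1 X97.83 Y29.07
G1 X64.61 Y29.07
G1 X64.61 Y61.20
M5
G00 X0.00 Y0.00

1 u = 1 mm; y_m = 94.60 − y.

[1] `<circle>` circle, #0000ff→cut S893 F1572: (110.68,46.08) → (98.90,74.51) → (70.47,86.29) → (42.04,74.51) → (30.26,46.08) → (42.04,17.65) → (70.47,5.87) → (98.90,17.65) → (110.68,46.08) (closed)

[2] `<polygon>` closed polygon, #0000ff→cut S893 F1572: (71.52,18.65) → (10.34,85.36) → (109.91,67.76) → (79.96,79.30) → (27.81,56.48) → (42.40,71.94) → (71.52,18.65) (closed)

[3] `<rect>` rectangle, #0000ff→cut S893 F1572: (64.61,61.20) → (97.83,61.20) → (97.83,29.07) → (64.61,29.07) → (64.61,61.20) (closed)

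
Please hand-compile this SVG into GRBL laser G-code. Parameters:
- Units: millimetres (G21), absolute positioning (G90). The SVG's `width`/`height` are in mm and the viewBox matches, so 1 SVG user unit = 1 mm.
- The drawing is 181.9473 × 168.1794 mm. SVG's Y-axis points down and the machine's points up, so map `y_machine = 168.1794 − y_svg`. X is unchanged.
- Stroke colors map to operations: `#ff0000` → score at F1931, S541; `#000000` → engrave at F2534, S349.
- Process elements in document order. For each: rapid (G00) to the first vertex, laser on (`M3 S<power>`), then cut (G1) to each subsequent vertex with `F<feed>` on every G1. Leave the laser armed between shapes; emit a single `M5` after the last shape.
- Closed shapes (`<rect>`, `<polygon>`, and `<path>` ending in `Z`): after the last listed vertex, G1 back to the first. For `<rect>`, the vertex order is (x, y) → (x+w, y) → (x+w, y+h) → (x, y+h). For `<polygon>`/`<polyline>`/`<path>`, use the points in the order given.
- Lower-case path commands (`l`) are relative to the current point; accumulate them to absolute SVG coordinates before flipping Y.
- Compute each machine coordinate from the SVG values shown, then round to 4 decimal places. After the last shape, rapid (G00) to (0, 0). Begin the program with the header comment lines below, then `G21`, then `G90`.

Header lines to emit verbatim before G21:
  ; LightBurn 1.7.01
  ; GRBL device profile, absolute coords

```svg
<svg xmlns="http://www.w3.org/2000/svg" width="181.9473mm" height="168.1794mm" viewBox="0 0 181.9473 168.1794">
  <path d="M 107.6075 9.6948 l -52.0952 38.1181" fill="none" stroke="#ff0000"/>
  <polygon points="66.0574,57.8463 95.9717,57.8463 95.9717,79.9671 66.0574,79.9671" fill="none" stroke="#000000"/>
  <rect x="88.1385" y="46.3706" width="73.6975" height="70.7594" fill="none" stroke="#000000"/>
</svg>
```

Since the viewBox matches the mm dimensions, user units are millimetres directly. The only transform is the Y-flip y_m = 168.1794 − y_svg.

Shape 1 is a line segment drawn with `<path>`. Its stroke #ff0000 means score at S541, F1931. After flipping Y the toolpath is (107.6075,158.4846) → (55.5123,120.3665).

Shape 2 is a rectangle drawn with `<polygon>`. Its stroke #000000 means engrave at S349, F2534. After flipping Y the toolpath is (66.0574,110.3331) → (95.9717,110.3331) → (95.9717,88.2123) → (66.0574,88.2123) → (66.0574,110.3331), returning to the start.

Shape 3 is a rectangle drawn with `<rect>`. Its stroke #000000 means engrave at S349, F2534. After flipping Y the toolpath is (88.1385,121.8088) → (161.8360,121.8088) → (161.8360,51.0494) → (88.1385,51.0494) → (88.1385,121.8088), returning to the start.

; LightBurn 1.7.01
; GRBL device profile, absolute coords
G21
G90
G00 X107.6075 Y158.4846
M3 S541
G1 X55.5123 Y120.3665 F1931
G00 X66.0574 Y110.3331
M3 S349
G1 X95.9717 Y110.3331 F2534
G1 X95.9717 Y88.2123 F2534
G1 X66.0574 Y88.2123 F2534
G1 X66.0574 Y110.3331 F2534
G00 X88.1385 Y121.8088
M3 S349
G1 X161.8360 Y121.8088 F2534
G1 X161.8360 Y51.0494 F2534
G1 X88.1385 Y51.0494 F2534
G1 X88.1385 Y121.8088 F2534
M5
G00 X0.0000 Y0.0000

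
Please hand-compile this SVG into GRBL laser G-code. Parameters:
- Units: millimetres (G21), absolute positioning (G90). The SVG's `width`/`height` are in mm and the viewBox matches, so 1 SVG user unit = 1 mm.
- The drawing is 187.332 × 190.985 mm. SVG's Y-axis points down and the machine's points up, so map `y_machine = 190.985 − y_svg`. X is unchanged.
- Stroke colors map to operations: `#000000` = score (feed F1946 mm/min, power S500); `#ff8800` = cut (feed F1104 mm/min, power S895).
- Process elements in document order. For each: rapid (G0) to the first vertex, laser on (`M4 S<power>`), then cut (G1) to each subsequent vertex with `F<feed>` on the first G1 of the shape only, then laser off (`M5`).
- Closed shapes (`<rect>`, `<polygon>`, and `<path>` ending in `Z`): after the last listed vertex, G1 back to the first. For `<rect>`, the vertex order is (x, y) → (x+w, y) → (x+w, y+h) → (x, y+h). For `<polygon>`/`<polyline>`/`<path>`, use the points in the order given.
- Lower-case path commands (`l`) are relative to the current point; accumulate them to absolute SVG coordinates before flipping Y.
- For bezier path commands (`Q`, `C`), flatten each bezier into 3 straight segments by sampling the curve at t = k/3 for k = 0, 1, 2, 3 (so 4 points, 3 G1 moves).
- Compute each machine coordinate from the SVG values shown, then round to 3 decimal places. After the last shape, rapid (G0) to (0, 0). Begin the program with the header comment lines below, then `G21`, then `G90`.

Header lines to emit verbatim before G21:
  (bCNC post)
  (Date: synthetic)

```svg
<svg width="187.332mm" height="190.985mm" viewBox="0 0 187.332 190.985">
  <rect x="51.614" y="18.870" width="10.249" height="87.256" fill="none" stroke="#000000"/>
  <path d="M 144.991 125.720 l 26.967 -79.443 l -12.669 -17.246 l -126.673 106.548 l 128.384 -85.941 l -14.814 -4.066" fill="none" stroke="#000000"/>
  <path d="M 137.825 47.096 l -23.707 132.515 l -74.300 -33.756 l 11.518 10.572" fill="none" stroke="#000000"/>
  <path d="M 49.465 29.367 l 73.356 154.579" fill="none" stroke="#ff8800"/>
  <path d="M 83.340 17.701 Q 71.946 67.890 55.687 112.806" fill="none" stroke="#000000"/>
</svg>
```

Since the viewBox matches the mm dimensions, user units are millimetres directly. The only transform is the Y-flip y_m = 190.985 − y_svg.

Shape 1 is a rectangle drawn with `<rect>`. Its stroke #000000 means score at S500, F1946. After flipping Y the toolpath is (51.614,172.115) → (61.863,172.115) → (61.863,84.859) → (51.614,84.859) → (51.614,172.115), returning to the start.

Shape 2 is a open polyline drawn with `<path>`. Its stroke #000000 means score at S500, F1946. After flipping Y the toolpath is (144.991,65.265) → (171.958,144.708) → (159.289,161.954) → (32.616,55.406) → (161.000,141.347) → (146.186,145.413).

Shape 3 is a open polyline drawn with `<path>`. Its stroke #000000 means score at S500, F1946. After flipping Y the toolpath is (137.825,143.889) → (114.118,11.374) → (39.818,45.130) → (51.336,34.558).

Shape 4 is a line segment drawn with `<path>`. Its stroke #ff8800 means cut at S895, F1104. After flipping Y the toolpath is (49.465,161.618) → (122.821,7.039).

Shape 5 is a quadratic bezier drawn with `<path>`. Its stroke #000000 means score at S500, F1946. After flipping Y the toolpath is (83.340,173.284) → (75.203,140.411) → (65.986,108.709) → (55.687,78.179).

(bCNC post)
(Date: synthetic)
G21
G90
G0 X51.614 Y172.115
M4 S500
G1 X61.863 Y172.115 F1946
G1 X61.863 Y84.859
G1 X51.614 Y84.859
G1 X51.614 Y172.115
M5
G0 X144.991 Y65.265
M4 S500
G1 X171.958 Y144.708 F1946
G1 X159.289 Y161.954
G1 X32.616 Y55.406
G1 X161.000 Y141.347
G1 X146.186 Y145.413
M5
G0 X137.825 Y143.889
M4 S500
G1 X114.118 Y11.374 F1946
G1 X39.818 Y45.130
G1 X51.336 Y34.558
M5
G0 X49.465 Y161.618
M4 S895
G1 X122.821 Y7.039 F1104
M5
G0 X83.340 Y173.284
M4 S500
G1 X75.203 Y140.411 F1946
G1 X65.986 Y108.709
G1 X55.687 Y78.179
M5
G0 X0.000 Y0.000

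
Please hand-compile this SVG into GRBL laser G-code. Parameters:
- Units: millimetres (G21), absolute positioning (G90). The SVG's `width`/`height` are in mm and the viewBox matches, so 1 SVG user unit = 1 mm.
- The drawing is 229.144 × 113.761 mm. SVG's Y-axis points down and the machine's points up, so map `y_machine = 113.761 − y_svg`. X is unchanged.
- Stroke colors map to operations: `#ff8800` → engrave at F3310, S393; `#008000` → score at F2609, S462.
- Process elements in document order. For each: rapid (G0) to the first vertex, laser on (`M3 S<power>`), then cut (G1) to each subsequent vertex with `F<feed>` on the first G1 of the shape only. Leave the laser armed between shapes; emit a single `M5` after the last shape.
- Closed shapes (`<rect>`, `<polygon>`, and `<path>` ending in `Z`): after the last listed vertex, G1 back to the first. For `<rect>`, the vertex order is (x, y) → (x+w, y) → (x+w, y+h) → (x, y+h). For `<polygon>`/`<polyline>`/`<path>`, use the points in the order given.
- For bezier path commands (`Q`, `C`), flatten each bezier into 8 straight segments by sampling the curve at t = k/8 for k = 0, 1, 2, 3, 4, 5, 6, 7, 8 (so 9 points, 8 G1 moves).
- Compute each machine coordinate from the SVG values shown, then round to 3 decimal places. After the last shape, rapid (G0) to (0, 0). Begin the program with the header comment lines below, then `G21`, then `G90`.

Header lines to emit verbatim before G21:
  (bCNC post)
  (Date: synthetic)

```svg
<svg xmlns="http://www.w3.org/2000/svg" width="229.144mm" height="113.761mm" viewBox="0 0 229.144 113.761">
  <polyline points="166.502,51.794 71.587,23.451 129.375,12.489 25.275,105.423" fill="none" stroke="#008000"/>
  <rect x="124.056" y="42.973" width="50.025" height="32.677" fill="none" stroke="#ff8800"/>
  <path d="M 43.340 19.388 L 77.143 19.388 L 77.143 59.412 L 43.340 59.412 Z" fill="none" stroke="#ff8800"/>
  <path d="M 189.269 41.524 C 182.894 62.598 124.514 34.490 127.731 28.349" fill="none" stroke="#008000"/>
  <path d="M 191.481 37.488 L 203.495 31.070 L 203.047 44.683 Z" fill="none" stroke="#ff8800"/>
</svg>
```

(bCNC post)
(Date: synthetic)
G21
G90
G0 X166.502 Y61.967
M3 S462
G1 X71.587 Y90.310 F2609
G1 X129.375 Y101.272
G1 X25.275 Y8.338
G0 X124.056 Y70.788
M3 S393
G1 X174.081 Y70.788 F3310
G1 X174.081 Y38.111
G1 X124.056 Y38.111
G1 X124.056 Y70.788
G0 X43.340 Y94.373
M3 S393
G1 X77.143 Y94.373 F3310
G1 X77.143 Y54.349
G1 X43.340 Y54.349
G1 X43.340 Y94.373
G0 X189.269 Y72.237
M3 S462
G1 X184.663 Y66.501 F2609
G1 X176.512 Y64.541
G1 X166.148 Y65.525
G1 X154.903 Y68.619
G1 X144.107 Y72.988
G1 X135.093 Y77.799
G1 X129.190 Y82.218
G1 X127.731 Y85.412
G0 X191.481 Y76.273
M3 S393
G1 X203.495 Y82.691 F3310
G1 X203.047 Y69.078
G1 X191.481 Y76.273
M5
G0 X0.000 Y0.000

viewBox `0 0 229.144 113.761` with mm width/height → 1 unit = 1 mm. Flip: y_m = 113.761 − y_svg.

**Shape 1** — `<polyline>` open polyline, stroke `#008000` → score (S462, F2609). Machine vertices: (166.502,61.967) → (71.587,90.310) → (129.375,101.272) → (25.275,8.338). Open path.

**Shape 2** — `<rect>` rectangle, stroke `#ff8800` → engrave (S393, F3310). Machine vertices: (124.056,70.788) → (174.081,70.788) → (174.081,38.111) → (124.056,38.111) → (124.056,70.788). Closed: final G1 returns to the first vertex.

**Shape 3** — `<path>` rectangle, stroke `#ff8800` → engrave (S393, F3310). Machine vertices: (43.340,94.373) → (77.143,94.373) → (77.143,54.349) → (43.340,54.349) → (43.340,94.373). Closed: final G1 returns to the first vertex.

**Shape 4** — `<path>` cubic bezier, stroke `#008000` → score (S462, F2609). Control points (SVG): P0=(189.269,41.524), P1=(182.894,62.598), P2=(124.514,34.490), P3=(127.731,28.349); sampled at t=k/8. Machine vertices: (189.269,72.237) → (184.663,66.501) → (176.512,64.541) → (166.148,65.525) → (154.903,68.619) → (144.107,72.988) → (135.093,77.799) → (129.190,82.218) → (127.731,85.412). Open path.

**Shape 5** — `<path>` regular polygon, stroke `#ff8800` → engrave (S393, F3310). Machine vertices: (191.481,76.273) → (203.495,82.691) → (203.047,69.078) → (191.481,76.273). Closed: final G1 returns to the first vertex.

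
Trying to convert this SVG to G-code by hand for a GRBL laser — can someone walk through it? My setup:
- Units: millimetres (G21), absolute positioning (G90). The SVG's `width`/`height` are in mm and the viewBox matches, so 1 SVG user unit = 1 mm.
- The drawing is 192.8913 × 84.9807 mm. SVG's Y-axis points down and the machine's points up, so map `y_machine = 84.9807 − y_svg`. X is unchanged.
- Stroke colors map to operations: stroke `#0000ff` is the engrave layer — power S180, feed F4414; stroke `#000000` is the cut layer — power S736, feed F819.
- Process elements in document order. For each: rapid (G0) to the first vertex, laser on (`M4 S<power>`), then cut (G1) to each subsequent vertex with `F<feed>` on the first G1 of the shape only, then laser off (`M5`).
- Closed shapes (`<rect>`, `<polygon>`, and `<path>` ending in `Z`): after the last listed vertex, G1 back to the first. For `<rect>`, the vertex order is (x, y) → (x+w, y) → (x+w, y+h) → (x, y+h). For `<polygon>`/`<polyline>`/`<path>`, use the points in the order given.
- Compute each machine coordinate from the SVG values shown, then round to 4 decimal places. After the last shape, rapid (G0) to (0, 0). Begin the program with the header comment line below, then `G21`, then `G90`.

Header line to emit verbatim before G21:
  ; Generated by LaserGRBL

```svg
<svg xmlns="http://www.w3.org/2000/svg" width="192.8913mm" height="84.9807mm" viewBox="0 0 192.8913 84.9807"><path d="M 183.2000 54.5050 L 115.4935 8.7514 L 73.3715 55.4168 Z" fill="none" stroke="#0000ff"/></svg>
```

viewBox `0 0 192.8913 84.9807` with mm width/height → 1 unit = 1 mm. Flip: y_m = 84.9807 − y_svg.

**Shape 1** — `<path>` closed polygon, stroke `#0000ff` → engrave (S180, F4414). Machine vertices: (183.2000,30.4757) → (115.4935,76.2293) → (73.3715,29.5639) → (183.2000,30.4757). Closed: final G1 returns to the first vertex.

; Generated by LaserGRBL
G21
G90
G0 X183.2000 Y30.4757
M4 S180
G1 X115.4935 Y76.2293 F4414
G1 X73.3715 Y29.5639
G1 X183.2000 Y30.4757
M5
G0 X0.0000 Y0.0000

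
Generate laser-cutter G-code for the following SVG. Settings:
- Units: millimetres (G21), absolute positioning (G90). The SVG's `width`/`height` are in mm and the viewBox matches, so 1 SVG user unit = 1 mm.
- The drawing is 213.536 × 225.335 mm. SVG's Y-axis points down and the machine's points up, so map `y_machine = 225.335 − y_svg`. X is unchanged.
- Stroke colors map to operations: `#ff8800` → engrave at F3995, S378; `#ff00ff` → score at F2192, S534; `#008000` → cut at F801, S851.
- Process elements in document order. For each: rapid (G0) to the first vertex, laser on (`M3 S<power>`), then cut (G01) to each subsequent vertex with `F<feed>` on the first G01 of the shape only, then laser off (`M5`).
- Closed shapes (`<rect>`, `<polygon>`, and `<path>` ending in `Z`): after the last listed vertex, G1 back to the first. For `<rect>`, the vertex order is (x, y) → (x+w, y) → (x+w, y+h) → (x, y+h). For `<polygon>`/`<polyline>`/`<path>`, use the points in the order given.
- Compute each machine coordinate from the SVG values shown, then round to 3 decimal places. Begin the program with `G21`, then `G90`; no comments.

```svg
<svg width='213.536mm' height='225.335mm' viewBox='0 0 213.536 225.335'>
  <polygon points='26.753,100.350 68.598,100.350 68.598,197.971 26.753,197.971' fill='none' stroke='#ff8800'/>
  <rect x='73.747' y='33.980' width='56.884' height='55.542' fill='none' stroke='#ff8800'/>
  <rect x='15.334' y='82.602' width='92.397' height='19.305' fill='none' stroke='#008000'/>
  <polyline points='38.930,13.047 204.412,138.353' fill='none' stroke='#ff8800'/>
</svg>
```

G21
G90
G0 X26.753 Y124.985
M3 S378
G01 X68.598 Y124.985 F3995
G01 X68.598 Y27.364
G01 X26.753 Y27.364
G01 X26.753 Y124.985
M5
G0 X73.747 Y191.355
M3 S378
G01 X130.631 Y191.355 F3995
G01 X130.631 Y135.813
G01 X73.747 Y135.813
G01 X73.747 Y191.355
M5
G0 X15.334 Y142.733
M3 S851
G01 X107.731 Y142.733 F801
G01 X107.731 Y123.428
G01 X15.334 Y123.428
G01 X15.334 Y142.733
M5
G0 X38.930 Y212.288
M3 S378
G01 X204.412 Y86.982 F3995
M5

Since the viewBox matches the mm dimensions, user units are millimetres directly. The only transform is the Y-flip y_m = 225.335 − y_svg.

Shape 1 is a rectangle drawn with `<polygon>`. Its stroke #ff8800 means engrave at S378, F3995. After flipping Y the toolpath is (26.753,124.985) → (68.598,124.985) → (68.598,27.364) → (26.753,27.364) → (26.753,124.985), returning to the start.

Shape 2 is a rectangle drawn with `<rect>`. Its stroke #ff8800 means engrave at S378, F3995. After flipping Y the toolpath is (73.747,191.355) → (130.631,191.355) → (130.631,135.813) → (73.747,135.813) → (73.747,191.355), returning to the start.

Shape 3 is a rectangle drawn with `<rect>`. Its stroke #008000 means cut at S851, F801. After flipping Y the toolpath is (15.334,142.733) → (107.731,142.733) → (107.731,123.428) → (15.334,123.428) → (15.334,142.733), returning to the start.

Shape 4 is a line segment drawn with `<polyline>`. Its stroke #ff8800 means engrave at S378, F3995. After flipping Y the toolpath is (38.930,212.288) → (204.412,86.982).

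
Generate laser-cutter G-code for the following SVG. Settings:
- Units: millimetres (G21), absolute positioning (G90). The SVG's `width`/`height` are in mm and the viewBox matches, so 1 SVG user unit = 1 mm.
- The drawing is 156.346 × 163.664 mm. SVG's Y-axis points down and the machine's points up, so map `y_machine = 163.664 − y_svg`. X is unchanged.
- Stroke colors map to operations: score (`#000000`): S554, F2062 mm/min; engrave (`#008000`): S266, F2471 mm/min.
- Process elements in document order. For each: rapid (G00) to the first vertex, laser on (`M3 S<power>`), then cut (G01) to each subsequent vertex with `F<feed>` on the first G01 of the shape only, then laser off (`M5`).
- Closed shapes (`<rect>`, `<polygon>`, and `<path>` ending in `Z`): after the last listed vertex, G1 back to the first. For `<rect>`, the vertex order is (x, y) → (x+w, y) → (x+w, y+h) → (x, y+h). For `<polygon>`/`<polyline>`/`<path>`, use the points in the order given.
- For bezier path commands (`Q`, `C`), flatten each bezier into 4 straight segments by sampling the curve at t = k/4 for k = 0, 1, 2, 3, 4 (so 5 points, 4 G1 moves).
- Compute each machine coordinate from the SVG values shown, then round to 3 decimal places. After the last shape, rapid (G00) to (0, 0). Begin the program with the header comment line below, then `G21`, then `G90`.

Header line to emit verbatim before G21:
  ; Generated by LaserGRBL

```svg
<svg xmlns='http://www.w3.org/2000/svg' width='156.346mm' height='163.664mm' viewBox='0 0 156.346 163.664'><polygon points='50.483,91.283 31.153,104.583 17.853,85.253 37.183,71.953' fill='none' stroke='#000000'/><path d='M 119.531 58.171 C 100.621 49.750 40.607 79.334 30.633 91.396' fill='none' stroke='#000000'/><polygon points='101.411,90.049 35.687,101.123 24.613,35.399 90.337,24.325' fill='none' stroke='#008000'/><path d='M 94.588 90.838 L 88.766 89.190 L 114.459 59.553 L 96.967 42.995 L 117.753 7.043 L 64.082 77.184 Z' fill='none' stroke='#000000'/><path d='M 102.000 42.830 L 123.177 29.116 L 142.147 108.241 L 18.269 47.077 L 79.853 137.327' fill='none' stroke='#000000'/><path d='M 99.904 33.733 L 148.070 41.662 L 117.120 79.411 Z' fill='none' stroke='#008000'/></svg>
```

Since the viewBox matches the mm dimensions, user units are millimetres directly. The only transform is the Y-flip y_m = 163.664 − y_svg.

Shape 1 is a regular polygon drawn with `<polygon>`. Its stroke #000000 means score at S554, F2062. After flipping Y the toolpath is (50.483,72.381) → (31.153,59.081) → (17.853,78.411) → (37.183,91.711) → (50.483,72.381), returning to the start.

Shape 2 is a cubic bezier drawn with `<path>`. Its stroke #000000 means score at S554, F2062. After flipping Y the toolpath is (119.531,105.493) → (99.066,105.550) → (71.731,96.562) → (46.072,83.732) → (30.633,72.268).

Shape 3 is a regular polygon drawn with `<polygon>`. Its stroke #008000 means engrave at S266, F2471. After flipping Y the toolpath is (101.411,73.615) → (35.687,62.541) → (24.613,128.265) → (90.337,139.339) → (101.411,73.615), returning to the start.

Shape 4 is a closed polygon drawn with `<path>`. Its stroke #000000 means score at S554, F2062. After flipping Y the toolpath is (94.588,72.826) → (88.766,74.474) → (114.459,104.111) → (96.967,120.669) → (117.753,156.621) → (64.082,86.480) → (94.588,72.826), returning to the start.

Shape 5 is a open polyline drawn with `<path>`. Its stroke #000000 means score at S554, F2062. After flipping Y the toolpath is (102.000,120.834) → (123.177,134.548) → (142.147,55.423) → (18.269,116.587) → (79.853,26.337).

Shape 6 is a regular polygon drawn with `<path>`. Its stroke #008000 means engrave at S266, F2471. After flipping Y the toolpath is (99.904,129.931) → (148.070,122.002) → (117.120,84.253) → (99.904,129.931), returning to the start.

; Generated by LaserGRBL
G21
G90
G00 X50.483 Y72.381
M3 S554
G01 X31.153 Y59.081 F2062
G01 X17.853 Y78.411
G01 X37.183 Y91.711
G01 X50.483 Y72.381
M5
G00 X119.531 Y105.493
M3 S554
G01 X99.066 Y105.550 F2062
G01 X71.731 Y96.562
G01 X46.072 Y83.732
G01 X30.633 Y72.268
M5
G00 X101.411 Y73.615
M3 S266
G01 X35.687 Y62.541 F2471
G01 X24.613 Y128.265
G01 X90.337 Y139.339
G01 X101.411 Y73.615
M5
G00 X94.588 Y72.826
M3 S554
G01 X88.766 Y74.474 F2062
G01 X114.459 Y104.111
G01 X96.967 Y120.669
G01 X117.753 Y156.621
G01 X64.082 Y86.480
G01 X94.588 Y72.826
M5
G00 X102.000 Y120.834
M3 S554
G01 X123.177 Y134.548 F2062
G01 X142.147 Y55.423
G01 X18.269 Y116.587
G01 X79.853 Y26.337
M5
G00 X99.904 Y129.931
M3 S266
G01 X148.070 Y122.002 F2471
G01 X117.120 Y84.253
G01 X99.904 Y129.931
M5
G00 X0.000 Y0.000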